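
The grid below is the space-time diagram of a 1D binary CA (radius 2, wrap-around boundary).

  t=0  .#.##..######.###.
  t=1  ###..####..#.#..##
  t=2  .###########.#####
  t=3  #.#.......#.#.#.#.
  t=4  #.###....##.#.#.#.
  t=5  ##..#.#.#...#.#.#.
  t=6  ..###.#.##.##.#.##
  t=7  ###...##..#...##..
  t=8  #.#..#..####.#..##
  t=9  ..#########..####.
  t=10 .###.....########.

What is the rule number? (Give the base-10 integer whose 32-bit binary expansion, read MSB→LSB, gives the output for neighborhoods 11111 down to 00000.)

  nb #####: next=.  (t=0,i=9, bit31=0)
  nb ####.: next=#  (t=0,i=11, bit30=1)
  nb ###.#: next=.  (t=0,i=12, bit29=0)
  nb ###..: next=#  (t=0,i=16, bit28=1)
  nb ##.##: next=#  (t=0,i=13, bit27=1)
  nb ##.#.: next=.  (t=4,i=11, bit26=0)
  nb ##..#: next=#  (t=0,i=5, bit25=1)
  nb ##...: next=.  (t=4,i=5, bit24=0)
  nb #.###: next=.  (t=0,i=14, bit23=0)
  nb #.##.: next=.  (t=0,i=3, bit22=0)
  nb #.#.#: next=#  (t=3,i=0, bit21=1)
  nb #.#..: next=#  (t=1,i=13, bit20=1)
  nb #..##: next=#  (t=0,i=6, bit19=1)
  nb #..#.: next=#  (t=0,i=0, bit18=1)
  nb #...#: next=.  (t=5,i=10, bit17=0)
  nb #....: next=#  (t=3,i=4, bit16=1)
  nb .####: next=#  (t=0,i=8, bit15=1)
  nb .###.: next=.  (t=0,i=15, bit14=0)
  nb .##.#: next=.  (t=4,i=10, bit13=0)
  nb .##..: next=.  (t=0,i=4, bit12=0)
  nb .#.##: next=#  (t=0,i=2, bit11=1)
  nb .#.#.: next=.  (t=1,i=12, bit10=0)
  nb .#..#: next=#  (t=1,i=14, bit9=1)
  nb .#...: next=#  (t=3,i=3, bit8=1)
  nb ..###: next=#  (t=0,i=7, bit7=1)
  nb ..##.: next=.  (t=4,i=9, bit6=0)
  nb ..#.#: next=#  (t=0,i=1, bit5=1)
  nb ..#..: next=#  (t=7,i=10, bit4=1)
  nb ...##: next=#  (t=4,i=8, bit3=1)
  nb ...#.: next=#  (t=3,i=9, bit2=1)
  nb ....#: next=.  (t=3,i=8, bit1=0)
  nb .....: next=.  (t=3,i=5, bit0=0)
  bits 01011010001111011000101110111100 = 1513982908

1513982908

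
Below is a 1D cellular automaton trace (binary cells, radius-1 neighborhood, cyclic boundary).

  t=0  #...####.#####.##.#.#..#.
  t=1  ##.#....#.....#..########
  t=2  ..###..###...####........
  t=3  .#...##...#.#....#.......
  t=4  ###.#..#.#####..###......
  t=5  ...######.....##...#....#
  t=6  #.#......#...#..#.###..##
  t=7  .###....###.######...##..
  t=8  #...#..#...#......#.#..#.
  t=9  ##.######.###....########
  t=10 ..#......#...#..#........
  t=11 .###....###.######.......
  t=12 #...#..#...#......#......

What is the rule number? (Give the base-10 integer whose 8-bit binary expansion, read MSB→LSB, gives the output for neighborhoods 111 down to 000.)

  ###|.  b7=0 t=0,i=5
  ##.|.  b6=0 t=0,i=7
  #.#|#  b5=1 t=0,i=8
  #..|#  b4=1 t=0,i=1
  .##|.  b3=0 t=0,i=4
  .#.|#  b2=1 t=0,i=0
  ..#|#  b1=1 t=0,i=3
  ...|.  b0=0 t=0,i=2
  bits 00110110 = 54

54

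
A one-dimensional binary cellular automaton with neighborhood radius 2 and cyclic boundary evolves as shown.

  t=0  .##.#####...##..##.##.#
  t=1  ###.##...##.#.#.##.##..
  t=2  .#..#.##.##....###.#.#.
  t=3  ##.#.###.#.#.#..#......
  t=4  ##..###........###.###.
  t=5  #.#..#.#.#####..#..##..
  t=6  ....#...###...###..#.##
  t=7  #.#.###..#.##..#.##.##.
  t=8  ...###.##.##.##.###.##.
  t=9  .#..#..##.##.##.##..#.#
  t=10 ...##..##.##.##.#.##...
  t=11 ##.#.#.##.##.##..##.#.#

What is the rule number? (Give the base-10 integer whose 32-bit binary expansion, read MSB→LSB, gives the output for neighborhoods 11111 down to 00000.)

63367507

  [31] ##### => .  t=0,i=6
  [30] ####. => .  t=0,i=7
  [29] ###.# => .  t=1,i=2
  [28] ###.. => .  t=0,i=8
  [27] ##.## => .  t=0,i=3
  [26] ##.#. => .  t=0,i=21
  [25] ##..# => #  t=0,i=14
  [24] ##... => #  t=0,i=9
  [23] #.### => #  t=0,i=4
  [22] #.##. => #  t=0,i=1
  [21] #.#.# => .  t=0,i=22
  [20] #.#.. => .  t=2,i=21
  [19] #..## => .  t=0,i=15
  [18] #..#. => #  t=2,i=0
  [17] #...# => #  t=0,i=10
  [16] #.... => .  t=2,i=12
  [15] .#### => #  t=0,i=5
  [14] .###. => #  t=1,i=1
  [13] .##.# => #  t=0,i=2
  [12] .##.. => .  t=0,i=13
  [11] .#.## => #  t=0,i=0
  [10] .#.#. => .  t=1,i=13
  [9] .#..# => .  t=2,i=2
  [8] .#... => #  t=3,i=17
  [7] ..### => .  t=1,i=0
  [6] ..##. => #  t=0,i=12
  [5] ..#.# => .  t=2,i=4
  [4] ..#.. => #  t=2,i=1
  [3] ...## => .  t=0,i=11
  [2] ...#. => .  t=6,i=3
  [1] ....# => #  t=2,i=13
  [0] ..... => #  t=3,i=19
  bits 00000011110001101110100101010011 = 63367507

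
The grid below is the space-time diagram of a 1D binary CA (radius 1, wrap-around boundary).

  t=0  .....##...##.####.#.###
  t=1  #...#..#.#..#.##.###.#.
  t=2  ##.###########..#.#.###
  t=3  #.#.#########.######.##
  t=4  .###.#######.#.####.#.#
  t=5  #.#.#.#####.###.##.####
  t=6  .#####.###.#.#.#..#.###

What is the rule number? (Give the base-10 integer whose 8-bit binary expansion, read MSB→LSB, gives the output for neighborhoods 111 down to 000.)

182

  ### -> #   bit 7 = 1  t=0,i=14
  ##. -> .   bit 6 = 0  t=0,i=6
  #.# -> #   bit 5 = 1  t=0,i=12
  #.. -> #   bit 4 = 1  t=0,i=0
  .## -> .   bit 3 = 0  t=0,i=5
  .#. -> #   bit 2 = 1  t=0,i=18
  ..# -> #   bit 1 = 1  t=0,i=4
  ... -> .   bit 0 = 0  t=0,i=1
  bits 10110110 = 182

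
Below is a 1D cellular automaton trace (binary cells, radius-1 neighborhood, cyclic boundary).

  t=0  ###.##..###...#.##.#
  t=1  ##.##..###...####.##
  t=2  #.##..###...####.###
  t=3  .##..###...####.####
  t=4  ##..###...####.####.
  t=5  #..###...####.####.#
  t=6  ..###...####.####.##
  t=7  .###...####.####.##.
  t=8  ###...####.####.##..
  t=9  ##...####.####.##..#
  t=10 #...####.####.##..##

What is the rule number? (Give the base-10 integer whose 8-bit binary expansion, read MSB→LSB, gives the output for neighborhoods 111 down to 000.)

  ###|#  b7=1 t=0,i=0
  ##.|.  b6=0 t=0,i=2
  #.#|#  b5=1 t=0,i=3
  #..|.  b4=0 t=0,i=6
  .##|#  b3=1 t=0,i=4
  .#.|#  b2=1 t=0,i=14
  ..#|#  b1=1 t=0,i=7
  ...|.  b0=0 t=0,i=12
  bits 10101110 = 174

174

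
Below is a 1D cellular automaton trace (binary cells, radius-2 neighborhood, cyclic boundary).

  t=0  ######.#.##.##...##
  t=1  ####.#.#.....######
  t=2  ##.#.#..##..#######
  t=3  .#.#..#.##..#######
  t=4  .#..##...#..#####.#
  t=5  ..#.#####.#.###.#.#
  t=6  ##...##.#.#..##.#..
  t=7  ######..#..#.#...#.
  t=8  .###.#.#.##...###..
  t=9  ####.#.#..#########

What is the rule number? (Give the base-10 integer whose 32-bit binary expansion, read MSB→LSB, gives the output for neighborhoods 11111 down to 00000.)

  [31] ##### => #  t=0,i=0
  [30] ####. => .  t=0,i=4
  [29] ###.# => #  t=0,i=5
  [28] ###.. => #  t=7,i=5
  [27] ##.## => .  t=0,i=11
  [26] ##.#. => .  t=0,i=6
  [25] ##..# => .  t=2,i=10
  [24] ##... => #  t=0,i=14
  [23] #.### => .  t=5,i=4
  [22] #.##. => .  t=0,i=9
  [21] #.#.# => #  t=0,i=7
  [20] #.#.. => .  t=1,i=7
  [19] #..## => .  t=2,i=7
  [18] #..#. => #  t=3,i=5
  [17] #...# => #  t=0,i=15
  [16] #.... => #  t=1,i=9
  [15] .#### => #  t=0,i=18
  [14] .###. => #  t=5,i=13
  [13] .##.# => .  t=0,i=10
  [12] .##.. => #  t=0,i=13
  [11] .#.## => .  t=0,i=8
  [10] .#.#. => .  t=1,i=6
  [9] .#..# => #  t=2,i=6
  [8] .#... => #  t=1,i=8
  [7] ..### => #  t=0,i=17
  [6] ..##. => #  t=2,i=8
  [5] ..#.# => .  t=3,i=6
  [4] ..#.. => .  t=4,i=9
  [3] ...## => #  t=0,i=16
  [2] ...#. => #  t=4,i=8
  [1] ....# => .  t=1,i=11
  [0] ..... => .  t=1,i=10
  bits 10110001001001111101001111001100 = 2972177356

2972177356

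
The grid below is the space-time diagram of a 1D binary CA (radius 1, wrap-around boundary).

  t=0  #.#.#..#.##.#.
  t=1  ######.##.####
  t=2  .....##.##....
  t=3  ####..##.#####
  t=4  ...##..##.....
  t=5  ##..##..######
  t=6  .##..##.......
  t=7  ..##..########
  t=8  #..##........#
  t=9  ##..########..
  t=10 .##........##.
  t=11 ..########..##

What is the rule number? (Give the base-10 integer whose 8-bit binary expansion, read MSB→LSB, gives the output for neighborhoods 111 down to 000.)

  ###|.  b7=0 t=1,i=0
  ##.|#  b6=1 t=0,i=10
  #.#|#  b5=1 t=0,i=1
  #..|#  b4=1 t=0,i=5
  .##|.  b3=0 t=0,i=9
  .#.|#  b2=1 t=0,i=0
  ..#|.  b1=0 t=0,i=6
  ...|#  b0=1 t=2,i=0
  bits 01110101 = 117

117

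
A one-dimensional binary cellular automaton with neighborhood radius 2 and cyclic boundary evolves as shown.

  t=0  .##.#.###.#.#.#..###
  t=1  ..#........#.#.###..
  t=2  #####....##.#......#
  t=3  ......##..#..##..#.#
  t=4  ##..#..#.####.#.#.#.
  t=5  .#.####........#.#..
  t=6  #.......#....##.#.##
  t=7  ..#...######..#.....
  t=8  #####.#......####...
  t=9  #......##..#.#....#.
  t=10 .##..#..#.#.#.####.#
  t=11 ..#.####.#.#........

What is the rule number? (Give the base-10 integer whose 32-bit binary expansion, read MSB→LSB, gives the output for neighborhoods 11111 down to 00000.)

  #####|.  b31=0 t=2,i=1
  ####.|.  b30=0 t=2,i=3
  ###.#|.  b29=0 t=0,i=8
  ###..|.  b28=0 t=1,i=17
  ##.##|.  b27=0 t=0,i=0
  ##.#.|.  b26=0 t=0,i=3
  ##..#|.  b25=0 t=3,i=8
  ##...|.  b24=0 t=1,i=18
  #.###|.  b23=0 t=0,i=6
  #.##.|.  b22=0 t=0,i=1
  #.#.#|.  b21=0 t=0,i=4
  #.#..|.  b20=0 t=0,i=14
  #..##|#  b19=1 t=0,i=16
  #..#.|#  b18=1 t=3,i=9
  #...#|#  b17=1 t=5,i=19
  #....|#  b16=1 t=1,i=4
  .####|.  b15=0 t=2,i=0
  .###.|.  b14=0 t=0,i=7
  .##.#|#  b13=1 t=0,i=2
  .##..|#  b12=1 t=3,i=7
  .#.##|.  b11=0 t=0,i=5
  .#.#.|#  b10=1 t=0,i=11
  .#..#|#  b9=1 t=0,i=15
  .#...|#  b8=1 t=1,i=3
  ..###|#  b7=1 t=0,i=17
  ..##.|.  b6=0 t=2,i=9
  ..#.#|.  b5=0 t=1,i=11
  ..#..|#  b4=1 t=1,i=2
  ...##|.  b3=0 t=2,i=8
  ...#.|#  b2=1 t=1,i=1
  ....#|#  b1=1 t=1,i=0
  .....|.  b0=0 t=1,i=5
  bits 00000000000011110011011110010110 = 997270

997270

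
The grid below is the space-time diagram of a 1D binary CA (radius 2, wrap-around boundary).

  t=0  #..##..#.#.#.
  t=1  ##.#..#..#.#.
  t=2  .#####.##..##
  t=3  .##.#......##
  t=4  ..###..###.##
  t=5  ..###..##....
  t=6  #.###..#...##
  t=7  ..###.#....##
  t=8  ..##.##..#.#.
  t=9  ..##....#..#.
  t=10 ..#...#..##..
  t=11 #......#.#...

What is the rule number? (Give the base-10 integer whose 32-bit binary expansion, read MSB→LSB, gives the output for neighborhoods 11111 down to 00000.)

1421142723

  nb #####: next=.  (t=2,i=3, bit31=0)
  nb ####.: next=#  (t=2,i=4, bit30=1)
  nb ###.#: next=.  (t=2,i=5, bit29=0)
  nb ###..: next=#  (t=4,i=4, bit28=1)
  nb ##.##: next=.  (t=2,i=0, bit27=0)
  nb ##.#.: next=#  (t=1,i=2, bit26=1)
  nb ##..#: next=.  (t=0,i=5, bit25=0)
  nb ##...: next=.  (t=5,i=9, bit24=0)
  nb #.###: next=#  (t=2,i=1, bit23=1)
  nb #.##.: next=.  (t=1,i=0, bit22=0)
  nb #.#.#: next=#  (t=0,i=9, bit21=1)
  nb #.#..: next=#  (t=0,i=0, bit20=1)
  nb #..##: next=.  (t=0,i=2, bit19=0)
  nb #..#.: next=#  (t=0,i=6, bit18=1)
  nb #...#: next=.  (t=6,i=9, bit17=0)
  nb #....: next=.  (t=3,i=6, bit16=0)
  nb .####: next=#  (t=2,i=2, bit15=1)
  nb .###.: next=#  (t=4,i=3, bit14=1)
  nb .##.#: next=#  (t=1,i=1, bit13=1)
  nb .##..: next=.  (t=0,i=4, bit12=0)
  nb .#.##: next=#  (t=1,i=12, bit11=1)
  nb .#.#.: next=.  (t=0,i=8, bit10=0)
  nb .#..#: next=#  (t=0,i=1, bit9=1)
  nb .#...: next=.  (t=3,i=5, bit8=0)
  nb ..###: next=#  (t=4,i=2, bit7=1)
  nb ..##.: next=#  (t=0,i=3, bit6=1)
  nb ..#.#: next=.  (t=0,i=7, bit5=0)
  nb ..#..: next=.  (t=1,i=6, bit4=0)
  nb ...##: next=.  (t=3,i=10, bit3=0)
  nb ...#.: next=.  (t=9,i=7, bit2=0)
  nb ....#: next=#  (t=3,i=9, bit1=1)
  nb .....: next=#  (t=3,i=7, bit0=1)
  bits 01010100101101001110101011000011 = 1421142723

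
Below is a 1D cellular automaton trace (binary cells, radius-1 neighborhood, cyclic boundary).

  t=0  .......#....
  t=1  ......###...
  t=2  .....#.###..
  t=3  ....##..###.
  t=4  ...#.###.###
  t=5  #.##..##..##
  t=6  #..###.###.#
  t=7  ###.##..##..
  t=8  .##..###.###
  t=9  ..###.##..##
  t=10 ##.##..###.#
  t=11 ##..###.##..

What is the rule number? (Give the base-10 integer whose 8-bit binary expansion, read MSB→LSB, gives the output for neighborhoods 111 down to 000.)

  ### -> #   bit 7 = 1  t=1,i=7
  ##. -> #   bit 6 = 1  t=1,i=8
  #.# -> .   bit 5 = 0  t=2,i=6
  #.. -> #   bit 4 = 1  t=0,i=8
  .## -> .   bit 3 = 0  t=1,i=6
  .#. -> #   bit 2 = 1  t=0,i=7
  ..# -> #   bit 1 = 1  t=0,i=6
  ... -> .   bit 0 = 0  t=0,i=0
  bits 11010110 = 214

214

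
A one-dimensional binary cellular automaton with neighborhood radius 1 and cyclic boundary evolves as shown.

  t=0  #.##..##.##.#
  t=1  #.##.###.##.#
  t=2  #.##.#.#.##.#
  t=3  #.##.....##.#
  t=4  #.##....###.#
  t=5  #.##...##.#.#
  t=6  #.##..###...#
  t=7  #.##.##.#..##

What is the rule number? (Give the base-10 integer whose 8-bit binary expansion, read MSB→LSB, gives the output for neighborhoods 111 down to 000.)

74

  ###|.  b7=0 t=1,i=6
  ##.|#  b6=1 t=0,i=0
  #.#|.  b5=0 t=0,i=1
  #..|.  b4=0 t=0,i=4
  .##|#  b3=1 t=0,i=2
  .#.|.  b2=0 t=2,i=5
  ..#|#  b1=1 t=0,i=5
  ...|.  b0=0 t=3,i=5
  bits 01001010 = 74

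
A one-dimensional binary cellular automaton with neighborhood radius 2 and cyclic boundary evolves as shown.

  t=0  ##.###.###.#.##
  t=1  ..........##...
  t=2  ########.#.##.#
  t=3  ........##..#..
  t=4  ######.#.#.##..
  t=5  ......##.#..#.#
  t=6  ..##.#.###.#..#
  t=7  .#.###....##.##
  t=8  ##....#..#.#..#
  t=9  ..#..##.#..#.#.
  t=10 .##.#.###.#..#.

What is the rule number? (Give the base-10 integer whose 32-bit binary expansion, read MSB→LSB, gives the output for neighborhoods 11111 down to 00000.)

  [31] ##### => .  t=2,i=1
  [30] ####. => .  t=0,i=0
  [29] ###.# => .  t=0,i=1
  [28] ###.. => .  t=7,i=5
  [27] ##.## => .  t=0,i=2
  [26] ##.#. => #  t=0,i=10
  [25] ##..# => .  t=3,i=10
  [24] ##... => #  t=1,i=12
  [23] #.### => .  t=0,i=3
  [22] #.##. => .  t=2,i=11
  [21] #.#.# => #  t=0,i=11
  [20] #.#.. => #  t=5,i=9
  [19] #..## => #  t=4,i=14
  [18] #..#. => #  t=3,i=11
  [17] #...# => .  t=9,i=0
  [16] #.... => .  t=1,i=13
  [15] .#### => .  t=0,i=14
  [14] .###. => .  t=0,i=4
  [13] .##.# => #  t=2,i=12
  [12] .##.. => #  t=1,i=11
  [11] .#.## => .  t=0,i=12
  [10] .#.#. => .  t=4,i=8
  [9] .#..# => .  t=5,i=10
  [8] .#... => .  t=3,i=13
  [7] ..### => .  t=4,i=0
  [6] ..##. => .  t=1,i=10
  [5] ..#.# => .  t=5,i=12
  [4] ..#.. => #  t=3,i=12
  [3] ...## => #  t=1,i=9
  [2] ...#. => #  t=8,i=5
  [1] ....# => .  t=1,i=8
  [0] ..... => #  t=1,i=0
  bits 00000101001111000011000000011101 = 87830557

87830557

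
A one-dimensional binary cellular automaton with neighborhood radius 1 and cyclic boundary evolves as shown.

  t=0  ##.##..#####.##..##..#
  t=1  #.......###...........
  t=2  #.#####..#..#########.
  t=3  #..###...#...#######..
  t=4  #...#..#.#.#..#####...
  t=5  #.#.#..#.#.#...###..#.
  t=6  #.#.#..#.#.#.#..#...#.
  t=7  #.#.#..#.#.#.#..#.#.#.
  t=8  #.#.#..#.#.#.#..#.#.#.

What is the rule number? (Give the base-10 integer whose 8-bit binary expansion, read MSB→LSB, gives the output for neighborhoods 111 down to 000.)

133

  ###|#  b7=1 t=0,i=0
  ##.|.  b6=0 t=0,i=1
  #.#|.  b5=0 t=0,i=2
  #..|.  b4=0 t=0,i=5
  .##|.  b3=0 t=0,i=3
  .#.|#  b2=1 t=1,i=0
  ..#|.  b1=0 t=0,i=6
  ...|#  b0=1 t=1,i=2
  bits 10000101 = 133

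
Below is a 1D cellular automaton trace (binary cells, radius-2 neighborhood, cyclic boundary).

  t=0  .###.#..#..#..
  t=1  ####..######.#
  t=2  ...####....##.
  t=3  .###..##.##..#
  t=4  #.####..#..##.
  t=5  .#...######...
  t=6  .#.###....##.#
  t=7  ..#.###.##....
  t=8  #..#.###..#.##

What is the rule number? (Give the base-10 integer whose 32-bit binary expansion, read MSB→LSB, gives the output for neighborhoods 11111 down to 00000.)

  ##### -> .   bit 31 = 0  t=1,i=1
  ####. -> .   bit 30 = 0  t=1,i=2
  ###.# -> #   bit 29 = 1  t=0,i=3
  ###.. -> #   bit 28 = 1  t=1,i=3
  ##.## -> #   bit 27 = 1  t=1,i=12
  ##.#. -> .   bit 26 = 0  t=0,i=4
  ##..# -> #   bit 25 = 1  t=1,i=4
  ##... -> #   bit 24 = 1  t=2,i=7
  #.### -> .   bit 23 = 0  t=1,i=13
  #.##. -> .   bit 22 = 0  t=3,i=9
  #.#.# -> .   bit 21 = 0  t=4,i=0
  #.#.. -> .   bit 20 = 0  t=0,i=5
  #..## -> #   bit 19 = 1  t=1,i=5
  #..#. -> #   bit 18 = 1  t=0,i=7
  #...# -> #   bit 17 = 1  t=0,i=13
  #.... -> .   bit 16 = 0  t=2,i=0
  .#### -> .   bit 15 = 0  t=1,i=0
  .###. -> #   bit 14 = 1  t=0,i=2
  .##.# -> .   bit 13 = 0  t=3,i=7
  .##.. -> .   bit 12 = 0  t=2,i=12
  .#.## -> #   bit 11 = 1  t=3,i=0
  .#.#. -> .   bit 10 = 0  t=6,i=0
  .#..# -> #   bit 9 = 1  t=0,i=6
  .#... -> .   bit 8 = 0  t=0,i=12
  ..### -> #   bit 7 = 1  t=0,i=1
  ..##. -> .   bit 6 = 0  t=2,i=11
  ..#.# -> .   bit 5 = 0  t=3,i=13
  ..#.. -> #   bit 4 = 1  t=0,i=8
  ...## -> #   bit 3 = 1  t=0,i=0
  ...#. -> .   bit 2 = 0  t=5,i=0
  ....# -> #   bit 1 = 1  t=2,i=1
  ..... -> #   bit 0 = 1  t=7,i=12
  bits 00111011000011100100101010011011 = 990792347

990792347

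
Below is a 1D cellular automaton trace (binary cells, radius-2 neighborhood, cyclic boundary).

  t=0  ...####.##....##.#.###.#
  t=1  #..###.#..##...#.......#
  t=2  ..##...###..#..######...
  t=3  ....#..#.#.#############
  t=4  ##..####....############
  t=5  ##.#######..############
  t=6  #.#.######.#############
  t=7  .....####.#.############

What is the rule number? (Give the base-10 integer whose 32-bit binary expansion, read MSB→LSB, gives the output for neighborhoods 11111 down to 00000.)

3642598321

  [31] ##### => #  t=2,i=17
  [30] ####. => #  t=0,i=5
  [29] ###.# => .  t=0,i=6
  [28] ###.. => #  t=2,i=9
  [27] ##.## => #  t=0,i=7
  [26] ##.#. => .  t=0,i=16
  [25] ##..# => .  t=1,i=1
  [24] ##... => #  t=0,i=10
  [23] #.### => .  t=0,i=19
  [22] #.##. => .  t=0,i=8
  [21] #.#.# => .  t=0,i=17
  [20] #.#.. => #  t=0,i=23
  [19] #..## => #  t=1,i=2
  [18] #..#. => #  t=2,i=11
  [17] #...# => .  t=0,i=1
  [16] #.... => #  t=0,i=11
  [15] .#### => #  t=0,i=4
  [14] .###. => .  t=0,i=20
  [13] .##.# => #  t=0,i=15
  [12] .##.. => .  t=0,i=9
  [11] .#.## => .  t=0,i=18
  [10] .#.#. => .  t=3,i=8
  [9] .#..# => #  t=1,i=8
  [8] .#... => #  t=0,i=0
  [7] ..### => #  t=0,i=3
  [6] ..##. => .  t=0,i=14
  [5] ..#.# => #  t=3,i=7
  [4] ..#.. => #  t=1,i=15
  [3] ...## => .  t=0,i=2
  [2] ...#. => .  t=1,i=14
  [1] ....# => .  t=0,i=12
  [0] ..... => #  t=1,i=18
  bits 11011001000111011010001110110001 = 3642598321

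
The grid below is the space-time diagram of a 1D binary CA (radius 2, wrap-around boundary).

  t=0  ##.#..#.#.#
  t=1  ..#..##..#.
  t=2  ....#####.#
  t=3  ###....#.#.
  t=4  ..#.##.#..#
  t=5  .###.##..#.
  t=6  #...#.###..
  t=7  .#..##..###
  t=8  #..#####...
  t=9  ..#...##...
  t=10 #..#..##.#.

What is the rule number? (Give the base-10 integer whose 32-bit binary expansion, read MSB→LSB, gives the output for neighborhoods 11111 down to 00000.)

  ##### -> .   bit 31 = 0  t=2,i=6
  ####. -> #   bit 30 = 1  t=2,i=7
  ###.# -> .   bit 29 = 0  t=0,i=1
  ###.. -> #   bit 28 = 1  t=3,i=2
  ##.## -> #   bit 27 = 1  t=5,i=4
  ##.#. -> #   bit 26 = 1  t=0,i=2
  ##..# -> #   bit 25 = 1  t=1,i=7
  ##... -> .   bit 24 = 0  t=3,i=3
  #.### -> .   bit 23 = 0  t=0,i=10
  #.##. -> .   bit 22 = 0  t=4,i=4
  #.#.# -> .   bit 21 = 0  t=0,i=8
  #.#.. -> .   bit 20 = 0  t=0,i=3
  #..## -> #   bit 19 = 1  t=1,i=4
  #..#. -> #   bit 18 = 1  t=0,i=5
  #...# -> .   bit 17 = 0  t=1,i=0
  #.... -> #   bit 16 = 1  t=2,i=1
  .#### -> .   bit 15 = 0  t=2,i=5
  .###. -> .   bit 14 = 0  t=0,i=0
  .##.# -> #   bit 13 = 1  t=4,i=5
  .##.. -> #   bit 12 = 1  t=1,i=6
  .#.## -> #   bit 11 = 1  t=0,i=9
  .#.#. -> .   bit 10 = 0  t=0,i=7
  .#..# -> .   bit 9 = 0  t=0,i=4
  .#... -> #   bit 8 = 1  t=1,i=10
  ..### -> .   bit 7 = 0  t=2,i=4
  ..##. -> #   bit 6 = 1  t=1,i=5
  ..#.# -> #   bit 5 = 1  t=0,i=6
  ..#.. -> .   bit 4 = 0  t=1,i=2
  ...## -> .   bit 3 = 0  t=2,i=3
  ...#. -> .   bit 2 = 0  t=1,i=1
  ....# -> #   bit 1 = 1  t=2,i=2
  ..... -> .   bit 0 = 0  t=9,i=10
  bits 01011110000011010011100101100010 = 1577924962

1577924962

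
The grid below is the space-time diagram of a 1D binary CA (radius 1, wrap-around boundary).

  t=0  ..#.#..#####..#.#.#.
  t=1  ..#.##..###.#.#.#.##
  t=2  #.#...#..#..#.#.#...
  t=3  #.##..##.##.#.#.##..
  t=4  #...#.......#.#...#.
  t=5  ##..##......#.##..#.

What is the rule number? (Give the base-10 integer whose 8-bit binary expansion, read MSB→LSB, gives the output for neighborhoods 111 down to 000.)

148

  ###|#  b7=1 t=0,i=8
  ##.|.  b6=0 t=0,i=11
  #.#|.  b5=0 t=0,i=3
  #..|#  b4=1 t=0,i=5
  .##|.  b3=0 t=0,i=7
  .#.|#  b2=1 t=0,i=2
  ..#|.  b1=0 t=0,i=1
  ...|.  b0=0 t=0,i=0
  bits 10010100 = 148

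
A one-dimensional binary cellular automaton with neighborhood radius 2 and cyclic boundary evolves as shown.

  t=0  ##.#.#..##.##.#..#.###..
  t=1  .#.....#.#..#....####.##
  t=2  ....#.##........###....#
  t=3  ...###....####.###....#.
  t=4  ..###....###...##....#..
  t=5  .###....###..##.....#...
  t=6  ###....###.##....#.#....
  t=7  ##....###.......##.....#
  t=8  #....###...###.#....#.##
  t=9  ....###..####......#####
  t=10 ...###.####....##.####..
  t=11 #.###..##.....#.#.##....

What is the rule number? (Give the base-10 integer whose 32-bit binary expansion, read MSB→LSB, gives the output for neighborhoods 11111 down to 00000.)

2190141613

  #####|#  b31=1 t=9,i=21
  ####.|.  b30=0 t=1,i=19
  ###.#|.  b29=0 t=1,i=20
  ###..|.  b28=0 t=0,i=21
  ##.##|.  b27=0 t=0,i=10
  ##.#.|.  b26=0 t=0,i=2
  ##..#|#  b25=1 t=0,i=22
  ##...|.  b24=0 t=2,i=8
  #.###|#  b23=1 t=0,i=19
  #.##.|.  b22=0 t=0,i=11
  #.#.#|.  b21=0 t=0,i=3
  #.#..|.  b20=0 t=0,i=5
  #..##|#  b19=1 t=0,i=7
  #..#.|.  b18=0 t=0,i=16
  #...#|#  b17=1 t=4,i=13
  #....|.  b16=0 t=1,i=3
  .####|#  b15=1 t=1,i=18
  .###.|#  b14=1 t=0,i=20
  .##.#|#  b13=1 t=0,i=1
  .##..|.  b12=0 t=2,i=7
  .#.##|#  b11=1 t=0,i=18
  .#.#.|.  b10=0 t=0,i=4
  .#..#|.  b9=0 t=0,i=6
  .#...|.  b8=0 t=1,i=2
  ..###|#  b7=1 t=1,i=17
  ..##.|.  b6=0 t=0,i=0
  ..#.#|#  b5=1 t=0,i=17
  ..#..|.  b4=0 t=1,i=12
  ...##|#  b3=1 t=1,i=16
  ...#.|#  b2=1 t=1,i=6
  ....#|.  b1=0 t=1,i=5
  .....|#  b0=1 t=1,i=4
  bits 10000010100010101110100010101101 = 2190141613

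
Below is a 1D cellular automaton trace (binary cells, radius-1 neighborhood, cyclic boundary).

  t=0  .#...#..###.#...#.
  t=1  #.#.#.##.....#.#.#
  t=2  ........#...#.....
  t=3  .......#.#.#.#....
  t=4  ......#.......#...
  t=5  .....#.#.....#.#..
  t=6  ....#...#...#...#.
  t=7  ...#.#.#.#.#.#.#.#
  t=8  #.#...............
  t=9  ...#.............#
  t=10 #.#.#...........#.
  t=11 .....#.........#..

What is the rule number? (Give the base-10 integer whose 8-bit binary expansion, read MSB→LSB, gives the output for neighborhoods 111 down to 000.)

  ###|.  b7=0 t=0,i=9
  ##.|.  b6=0 t=0,i=10
  #.#|.  b5=0 t=0,i=11
  #..|#  b4=1 t=0,i=2
  .##|.  b3=0 t=0,i=8
  .#.|.  b2=0 t=0,i=1
  ..#|#  b1=1 t=0,i=0
  ...|.  b0=0 t=0,i=3
  bits 00010010 = 18

18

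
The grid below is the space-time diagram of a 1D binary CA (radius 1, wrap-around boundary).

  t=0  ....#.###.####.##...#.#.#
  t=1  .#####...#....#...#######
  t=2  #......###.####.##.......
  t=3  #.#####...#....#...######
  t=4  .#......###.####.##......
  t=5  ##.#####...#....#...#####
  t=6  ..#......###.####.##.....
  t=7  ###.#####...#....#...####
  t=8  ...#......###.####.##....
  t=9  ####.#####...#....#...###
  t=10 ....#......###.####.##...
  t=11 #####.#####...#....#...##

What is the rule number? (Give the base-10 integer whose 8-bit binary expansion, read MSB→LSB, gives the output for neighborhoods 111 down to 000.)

  ###|.  b7=0 t=0,i=7
  ##.|.  b6=0 t=0,i=8
  #.#|#  b5=1 t=0,i=5
  #..|.  b4=0 t=0,i=0
  .##|.  b3=0 t=0,i=6
  .#.|#  b2=1 t=0,i=4
  ..#|#  b1=1 t=0,i=3
  ...|#  b0=1 t=0,i=1
  bits 00100111 = 39

39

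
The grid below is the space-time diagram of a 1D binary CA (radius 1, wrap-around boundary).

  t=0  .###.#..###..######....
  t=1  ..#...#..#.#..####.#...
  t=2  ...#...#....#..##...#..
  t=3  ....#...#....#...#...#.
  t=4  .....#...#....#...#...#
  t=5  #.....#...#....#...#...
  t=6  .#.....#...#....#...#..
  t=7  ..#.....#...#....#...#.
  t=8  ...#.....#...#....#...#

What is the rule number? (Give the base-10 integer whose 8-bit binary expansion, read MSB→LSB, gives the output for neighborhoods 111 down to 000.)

144

  nb ###: next=#  (t=0,i=2, bit7=1)
  nb ##.: next=.  (t=0,i=3, bit6=0)
  nb #.#: next=.  (t=0,i=4, bit5=0)
  nb #..: next=#  (t=0,i=6, bit4=1)
  nb .##: next=.  (t=0,i=1, bit3=0)
  nb .#.: next=.  (t=0,i=5, bit2=0)
  nb ..#: next=.  (t=0,i=0, bit1=0)
  nb ...: next=.  (t=0,i=20, bit0=0)
  bits 10010000 = 144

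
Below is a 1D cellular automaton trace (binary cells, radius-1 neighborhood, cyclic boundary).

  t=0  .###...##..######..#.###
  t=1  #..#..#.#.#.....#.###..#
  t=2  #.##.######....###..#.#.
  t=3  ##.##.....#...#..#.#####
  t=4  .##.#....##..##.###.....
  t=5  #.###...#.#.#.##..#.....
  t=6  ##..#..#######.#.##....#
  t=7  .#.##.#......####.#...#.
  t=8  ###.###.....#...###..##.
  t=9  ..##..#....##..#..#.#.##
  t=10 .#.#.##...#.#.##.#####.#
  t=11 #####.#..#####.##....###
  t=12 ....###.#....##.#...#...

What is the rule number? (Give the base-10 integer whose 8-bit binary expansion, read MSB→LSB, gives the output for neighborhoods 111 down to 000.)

  ### -> .   bit 7 = 0  t=0,i=2
  ##. -> #   bit 6 = 1  t=0,i=3
  #.# -> #   bit 5 = 1  t=0,i=0
  #.. -> .   bit 4 = 0  t=0,i=4
  .## -> .   bit 3 = 0  t=0,i=1
  .#. -> #   bit 2 = 1  t=0,i=19
  ..# -> #   bit 1 = 1  t=0,i=6
  ... -> .   bit 0 = 0  t=0,i=5
  bits 01100110 = 102

102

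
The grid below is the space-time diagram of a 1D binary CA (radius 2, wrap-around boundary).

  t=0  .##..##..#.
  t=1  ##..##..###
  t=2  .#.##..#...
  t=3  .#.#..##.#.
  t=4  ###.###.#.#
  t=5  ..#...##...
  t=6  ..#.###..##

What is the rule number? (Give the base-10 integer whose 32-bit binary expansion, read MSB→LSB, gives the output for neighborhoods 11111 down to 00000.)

  #####|.  b31=0 t=1,i=10
  ####.|.  b30=0 t=1,i=0
  ###.#|#  b29=1 t=4,i=2
  ###..|#  b28=1 t=1,i=1
  ##.##|.  b27=0 t=4,i=3
  ##.#.|#  b26=1 t=3,i=8
  ##..#|.  b25=0 t=0,i=3
  ##...|.  b24=0 t=5,i=8
  #.###|.  b23=0 t=4,i=4
  #.##.|#  b22=1 t=2,i=3
  #.#.#|.  b21=0 t=4,i=8
  #.#..|.  b20=0 t=3,i=3
  #..##|#  b19=1 t=0,i=0
  #..#.|#  b18=1 t=0,i=8
  #...#|#  b17=1 t=5,i=4
  #....|#  b16=1 t=2,i=9
  .####|.  b15=0 t=1,i=9
  .###.|.  b14=0 t=4,i=5
  .##.#|.  b13=0 t=3,i=7
  .##..|.  b12=0 t=0,i=2
  .#.##|.  b11=0 t=2,i=2
  .#.#.|#  b10=1 t=3,i=2
  .#..#|#  b9=1 t=0,i=10
  .#...|.  b8=0 t=2,i=8
  ..###|.  b7=0 t=1,i=8
  ..##.|#  b6=1 t=0,i=1
  ..#.#|#  b5=1 t=2,i=1
  ..#..|#  b4=1 t=0,i=9
  ...##|#  b3=1 t=5,i=5
  ...#.|.  b2=0 t=2,i=0
  ....#|.  b1=0 t=2,i=10
  .....|#  b0=1 t=5,i=10
  bits 00110100010011110000011001111001 = 877594233

877594233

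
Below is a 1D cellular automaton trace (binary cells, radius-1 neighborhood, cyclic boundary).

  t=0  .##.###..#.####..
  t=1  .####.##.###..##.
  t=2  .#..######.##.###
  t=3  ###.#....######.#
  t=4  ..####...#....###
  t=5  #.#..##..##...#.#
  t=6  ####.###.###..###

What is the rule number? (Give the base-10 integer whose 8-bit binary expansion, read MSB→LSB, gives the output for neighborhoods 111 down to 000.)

124

  ### -> .   bit 7 = 0  t=0,i=5
  ##. -> #   bit 6 = 1  t=0,i=2
  #.# -> #   bit 5 = 1  t=0,i=3
  #.. -> #   bit 4 = 1  t=0,i=7
  .## -> #   bit 3 = 1  t=0,i=1
  .#. -> #   bit 2 = 1  t=0,i=9
  ..# -> .   bit 1 = 0  t=0,i=0
  ... -> .   bit 0 = 0  t=0,i=16
  bits 01111100 = 124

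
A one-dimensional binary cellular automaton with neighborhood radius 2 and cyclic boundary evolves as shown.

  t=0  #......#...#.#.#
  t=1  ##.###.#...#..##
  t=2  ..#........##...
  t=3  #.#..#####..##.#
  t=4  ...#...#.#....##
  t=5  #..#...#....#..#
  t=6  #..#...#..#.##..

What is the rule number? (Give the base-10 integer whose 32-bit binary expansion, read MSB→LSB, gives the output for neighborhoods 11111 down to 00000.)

2571115059

  nb #####: next=#  (t=3,i=7, bit31=1)
  nb ####.: next=.  (t=1,i=0, bit30=0)
  nb ###.#: next=.  (t=1,i=1, bit29=0)
  nb ###..: next=#  (t=3,i=9, bit28=1)
  nb ##.##: next=#  (t=1,i=2, bit27=1)
  nb ##.#.: next=.  (t=1,i=6, bit26=0)
  nb ##..#: next=.  (t=3,i=10, bit25=0)
  nb ##...: next=#  (t=0,i=1, bit24=1)
  nb #.###: next=.  (t=1,i=3, bit23=0)
  nb #.##.: next=#  (t=0,i=15, bit22=1)
  nb #.#.#: next=.  (t=0,i=13, bit21=0)
  nb #.#..: next=.  (t=1,i=7, bit20=0)
  nb #..##: next=.  (t=1,i=13, bit19=0)
  nb #..#.: next=.  (t=5,i=2, bit18=0)
  nb #...#: next=.  (t=0,i=9, bit17=0)
  nb #....: next=.  (t=0,i=2, bit16=0)
  nb .####: next=.  (t=1,i=15, bit15=0)
  nb .###.: next=.  (t=1,i=4, bit14=0)
  nb .##.#: next=.  (t=3,i=0, bit13=0)
  nb .##..: next=#  (t=0,i=0, bit12=1)
  nb .#.##: next=#  (t=0,i=14, bit11=1)
  nb .#.#.: next=.  (t=0,i=12, bit10=0)
  nb .#..#: next=#  (t=1,i=12, bit9=1)
  nb .#...: next=.  (t=0,i=8, bit8=0)
  nb ..###: next=.  (t=1,i=14, bit7=0)
  nb ..##.: next=.  (t=2,i=11, bit6=0)
  nb ..#.#: next=#  (t=0,i=11, bit5=1)
  nb ..#..: next=#  (t=0,i=7, bit4=1)
  nb ...##: next=.  (t=2,i=10, bit3=0)
  nb ...#.: next=.  (t=0,i=6, bit2=0)
  nb ....#: next=#  (t=0,i=5, bit1=1)
  nb .....: next=#  (t=0,i=3, bit0=1)
  bits 10011001010000000001101000110011 = 2571115059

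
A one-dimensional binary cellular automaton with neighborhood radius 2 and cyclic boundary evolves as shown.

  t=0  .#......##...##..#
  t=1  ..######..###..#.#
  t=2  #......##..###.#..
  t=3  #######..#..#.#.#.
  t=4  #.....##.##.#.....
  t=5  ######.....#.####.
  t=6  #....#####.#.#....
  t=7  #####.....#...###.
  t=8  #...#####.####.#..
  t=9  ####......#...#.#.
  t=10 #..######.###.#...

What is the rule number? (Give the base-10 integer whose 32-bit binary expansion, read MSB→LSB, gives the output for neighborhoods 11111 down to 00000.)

394478395

  [31] ##### => .  t=1,i=4
  [30] ####. => .  t=1,i=6
  [29] ###.# => .  t=2,i=13
  [28] ###.. => #  t=1,i=7
  [27] ##.## => .  t=4,i=8
  [26] ##.#. => #  t=2,i=14
  [25] ##..# => #  t=0,i=15
  [24] ##... => #  t=0,i=10
  [23] #.### => #  t=3,i=0
  [22] #.##. => .  t=4,i=9
  [21] #.#.# => .  t=3,i=14
  [20] #.#.. => .  t=0,i=1
  [19] #..## => .  t=1,i=1
  [18] #..#. => .  t=0,i=16
  [17] #...# => #  t=0,i=11
  [16] #.... => #  t=0,i=3
  [15] .#### => .  t=1,i=3
  [14] .###. => #  t=1,i=11
  [13] .##.# => .  t=4,i=7
  [12] .##.. => .  t=0,i=9
  [11] .#.## => .  t=3,i=17
  [10] .#.#. => .  t=0,i=0
  [9] .#..# => #  t=1,i=0
  [8] .#... => #  t=0,i=2
  [7] ..### => .  t=1,i=2
  [6] ..##. => .  t=0,i=8
  [5] ..#.# => #  t=0,i=17
  [4] ..#.. => #  t=2,i=0
  [3] ...## => #  t=0,i=7
  [2] ...#. => .  t=4,i=17
  [1] ....# => #  t=0,i=6
  [0] ..... => #  t=0,i=4
  bits 00010111100000110100001100111011 = 394478395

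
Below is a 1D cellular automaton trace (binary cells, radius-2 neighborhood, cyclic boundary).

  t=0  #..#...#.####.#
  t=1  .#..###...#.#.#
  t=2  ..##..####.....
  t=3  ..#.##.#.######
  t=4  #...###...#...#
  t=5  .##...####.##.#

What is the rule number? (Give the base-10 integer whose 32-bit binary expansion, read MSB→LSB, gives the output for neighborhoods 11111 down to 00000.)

927703877

  [31] ##### => .  t=3,i=11
  [30] ####. => .  t=0,i=11
  [29] ###.# => #  t=0,i=12
  [28] ###.. => #  t=1,i=6
  [27] ##.## => .  t=0,i=13
  [26] ##.#. => #  t=3,i=6
  [25] ##..# => #  t=0,i=1
  [24] ##... => #  t=1,i=7
  [23] #.### => .  t=0,i=9
  [22] #.##. => #  t=0,i=14
  [21] #.#.# => .  t=1,i=12
  [20] #.#.. => .  t=1,i=1
  [19] #..## => #  t=1,i=3
  [18] #..#. => .  t=0,i=2
  [17] #...# => #  t=0,i=5
  [16] #.... => #  t=2,i=11
  [15] .#### => #  t=0,i=10
  [14] .###. => .  t=1,i=5
  [13] .##.# => #  t=3,i=5
  [12] .##.. => .  t=0,i=0
  [11] .#.## => .  t=0,i=8
  [10] .#.#. => .  t=1,i=0
  [9] .#..# => #  t=1,i=2
  [8] .#... => #  t=0,i=4
  [7] ..### => .  t=1,i=4
  [6] ..##. => #  t=2,i=2
  [5] ..#.# => .  t=0,i=7
  [4] ..#.. => .  t=0,i=3
  [3] ...## => .  t=2,i=1
  [2] ...#. => #  t=0,i=6
  [1] ....# => .  t=2,i=0
  [0] ..... => #  t=2,i=12
  bits 00110111010010111010001101000101 = 927703877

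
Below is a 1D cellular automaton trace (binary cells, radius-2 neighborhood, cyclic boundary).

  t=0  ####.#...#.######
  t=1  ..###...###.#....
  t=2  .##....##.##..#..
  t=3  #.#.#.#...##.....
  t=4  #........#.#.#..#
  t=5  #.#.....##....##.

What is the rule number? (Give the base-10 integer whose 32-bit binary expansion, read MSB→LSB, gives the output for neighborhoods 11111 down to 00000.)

1682545324

  nb #####: next=.  (t=0,i=0, bit31=0)
  nb ####.: next=#  (t=0,i=2, bit30=1)
  nb ###.#: next=#  (t=0,i=3, bit29=1)
  nb ###..: next=.  (t=1,i=4, bit28=0)
  nb ##.##: next=.  (t=2,i=9, bit27=0)
  nb ##.#.: next=#  (t=0,i=4, bit26=1)
  nb ##..#: next=.  (t=2,i=12, bit25=0)
  nb ##...: next=.  (t=1,i=5, bit24=0)
  nb #.###: next=.  (t=0,i=11, bit23=0)
  nb #.##.: next=#  (t=2,i=10, bit22=1)
  nb #.#.#: next=.  (t=3,i=2, bit21=0)
  nb #.#..: next=.  (t=0,i=5, bit20=0)
  nb #..##: next=#  (t=4,i=15, bit19=1)
  nb #..#.: next=.  (t=2,i=13, bit18=0)
  nb #...#: next=.  (t=0,i=7, bit17=0)
  nb #....: next=#  (t=1,i=14, bit16=1)
  nb .####: next=#  (t=0,i=12, bit15=1)
  nb .###.: next=.  (t=1,i=3, bit14=0)
  nb .##.#: next=.  (t=2,i=8, bit13=0)
  nb .##..: next=#  (t=2,i=2, bit12=1)
  nb .#.##: next=#  (t=0,i=10, bit11=1)
  nb .#.#.: next=.  (t=3,i=1, bit10=0)
  nb .#..#: next=#  (t=4,i=14, bit9=1)
  nb .#...: next=.  (t=0,i=6, bit8=0)
  nb ..###: next=#  (t=1,i=2, bit7=1)
  nb ..##.: next=.  (t=2,i=1, bit6=0)
  nb ..#.#: next=#  (t=0,i=9, bit5=1)
  nb ..#..: next=.  (t=2,i=14, bit4=0)
  nb ...##: next=#  (t=1,i=1, bit3=1)
  nb ...#.: next=#  (t=0,i=8, bit2=1)
  nb ....#: next=.  (t=1,i=0, bit1=0)
  nb .....: next=.  (t=1,i=15, bit0=0)
  bits 01100100010010011001101010101100 = 1682545324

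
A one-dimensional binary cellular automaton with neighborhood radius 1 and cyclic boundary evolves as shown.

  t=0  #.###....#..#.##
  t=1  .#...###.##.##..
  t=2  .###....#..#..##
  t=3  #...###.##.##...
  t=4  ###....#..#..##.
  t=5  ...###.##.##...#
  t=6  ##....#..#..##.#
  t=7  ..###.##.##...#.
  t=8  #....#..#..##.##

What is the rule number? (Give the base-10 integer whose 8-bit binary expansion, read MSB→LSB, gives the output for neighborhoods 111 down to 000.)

  [7] ### => .  t=0,i=3
  [6] ##. => .  t=0,i=0
  [5] #.# => #  t=0,i=1
  [4] #.. => #  t=0,i=5
  [3] .## => .  t=0,i=2
  [2] .#. => #  t=0,i=9
  [1] ..# => .  t=0,i=8
  [0] ... => #  t=0,i=6
  bits 00110101 = 53

53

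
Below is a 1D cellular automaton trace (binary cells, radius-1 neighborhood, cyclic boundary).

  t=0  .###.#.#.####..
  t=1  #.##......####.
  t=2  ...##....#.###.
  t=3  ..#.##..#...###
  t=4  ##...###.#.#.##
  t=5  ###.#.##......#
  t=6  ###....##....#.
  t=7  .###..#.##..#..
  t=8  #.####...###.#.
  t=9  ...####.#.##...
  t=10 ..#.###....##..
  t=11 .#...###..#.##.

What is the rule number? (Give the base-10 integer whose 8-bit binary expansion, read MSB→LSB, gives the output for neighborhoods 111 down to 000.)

  ###|#  b7=1 t=0,i=2
  ##.|#  b6=1 t=0,i=3
  #.#|.  b5=0 t=0,i=4
  #..|#  b4=1 t=0,i=13
  .##|.  b3=0 t=0,i=1
  .#.|.  b2=0 t=0,i=5
  ..#|#  b1=1 t=0,i=0
  ...|.  b0=0 t=0,i=14
  bits 11010010 = 210

210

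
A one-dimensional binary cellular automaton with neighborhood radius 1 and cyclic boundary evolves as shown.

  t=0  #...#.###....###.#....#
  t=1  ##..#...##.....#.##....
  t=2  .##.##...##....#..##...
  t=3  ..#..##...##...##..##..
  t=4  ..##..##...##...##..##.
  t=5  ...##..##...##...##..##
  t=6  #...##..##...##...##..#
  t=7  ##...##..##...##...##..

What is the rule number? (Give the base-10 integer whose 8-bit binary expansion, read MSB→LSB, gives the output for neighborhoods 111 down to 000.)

  ###|.  b7=0 t=0,i=7
  ##.|#  b6=1 t=0,i=0
  #.#|.  b5=0 t=0,i=5
  #..|#  b4=1 t=0,i=1
  .##|.  b3=0 t=0,i=6
  .#.|#  b2=1 t=0,i=4
  ..#|.  b1=0 t=0,i=3
  ...|.  b0=0 t=0,i=2
  bits 01010100 = 84

84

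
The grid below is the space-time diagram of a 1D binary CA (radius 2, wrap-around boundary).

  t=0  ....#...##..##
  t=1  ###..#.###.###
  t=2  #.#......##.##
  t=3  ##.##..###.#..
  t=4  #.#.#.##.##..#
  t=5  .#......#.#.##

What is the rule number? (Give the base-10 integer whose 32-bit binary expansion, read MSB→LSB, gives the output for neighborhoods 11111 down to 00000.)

3171520970

  #####|#  b31=1 t=1,i=0
  ####.|.  b30=0 t=1,i=1
  ###.#|#  b29=1 t=1,i=9
  ###..|#  b28=1 t=1,i=2
  ##.##|#  b27=1 t=1,i=10
  ##.#.|#  b26=1 t=2,i=1
  ##..#|.  b25=0 t=0,i=10
  ##...|#  b24=1 t=0,i=0
  #.###|.  b23=0 t=1,i=7
  #.##.|.  b22=0 t=3,i=3
  #.#.#|.  b21=0 t=4,i=2
  #.#..|.  b20=0 t=2,i=2
  #..##|#  b19=1 t=0,i=11
  #..#.|.  b18=0 t=1,i=4
  #...#|.  b17=0 t=0,i=6
  #....|#  b16=1 t=0,i=1
  .####|#  b15=1 t=1,i=12
  .###.|.  b14=0 t=1,i=8
  .##.#|.  b13=0 t=2,i=10
  .##..|#  b12=1 t=0,i=9
  .#.##|.  b11=0 t=1,i=6
  .#.#.|.  b10=0 t=4,i=3
  .#..#|.  b9=0 t=3,i=12
  .#...|#  b8=1 t=0,i=5
  ..###|#  b7=1 t=3,i=7
  ..##.|#  b6=1 t=0,i=8
  ..#.#|.  b5=0 t=1,i=5
  ..#..|.  b4=0 t=0,i=4
  ...##|#  b3=1 t=0,i=7
  ...#.|.  b2=0 t=0,i=3
  ....#|#  b1=1 t=0,i=2
  .....|.  b0=0 t=2,i=5
  bits 10111101000010011001000111001010 = 3171520970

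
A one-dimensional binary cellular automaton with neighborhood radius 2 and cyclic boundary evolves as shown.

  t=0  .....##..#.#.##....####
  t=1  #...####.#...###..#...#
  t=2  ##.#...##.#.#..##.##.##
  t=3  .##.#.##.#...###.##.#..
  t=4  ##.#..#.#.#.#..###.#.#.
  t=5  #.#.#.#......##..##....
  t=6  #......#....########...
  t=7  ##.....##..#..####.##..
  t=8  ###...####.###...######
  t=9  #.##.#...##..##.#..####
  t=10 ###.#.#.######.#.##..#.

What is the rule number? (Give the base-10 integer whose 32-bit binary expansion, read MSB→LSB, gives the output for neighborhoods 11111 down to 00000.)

  nb #####: next=#  (t=6,i=14, bit31=1)
  nb ####.: next=.  (t=0,i=21, bit30=0)
  nb ###.#: next=#  (t=1,i=7, bit29=1)
  nb ###..: next=#  (t=0,i=22, bit28=1)
  nb ##.##: next=#  (t=2,i=17, bit27=1)
  nb ##.#.: next=#  (t=1,i=8, bit26=1)
  nb ##..#: next=#  (t=0,i=7, bit25=1)
  nb ##...: next=#  (t=0,i=0, bit24=1)
  nb #.###: next=.  (t=2,i=21, bit23=0)
  nb #.##.: next=#  (t=0,i=13, bit22=1)
  nb #.#.#: next=.  (t=0,i=11, bit21=0)
  nb #.#..: next=.  (t=1,i=9, bit20=0)
  nb #..##: next=#  (t=2,i=14, bit19=1)
  nb #..#.: next=.  (t=0,i=8, bit18=0)
  nb #...#: next=.  (t=1,i=2, bit17=0)
  nb #....: next=.  (t=0,i=1, bit16=0)
  nb .####: next=.  (t=0,i=20, bit15=0)
  nb .###.: next=.  (t=1,i=14, bit14=0)
  nb .##.#: next=.  (t=2,i=8, bit13=0)
  nb .##..: next=#  (t=0,i=6, bit12=1)
  nb .#.##: next=.  (t=0,i=12, bit11=0)
  nb .#.#.: next=.  (t=0,i=10, bit10=0)
  nb .#..#: next=#  (t=2,i=13, bit9=1)
  nb .#...: next=#  (t=1,i=10, bit8=1)
  nb ..###: next=.  (t=0,i=19, bit7=0)
  nb ..##.: next=#  (t=0,i=5, bit6=1)
  nb ..#.#: next=#  (t=0,i=9, bit5=1)
  nb ..#..: next=#  (t=1,i=18, bit4=1)
  nb ...##: next=#  (t=0,i=4, bit3=1)
  nb ...#.: next=.  (t=5,i=22, bit2=0)
  nb ....#: next=.  (t=0,i=3, bit1=0)
  nb .....: next=.  (t=0,i=2, bit0=0)
  bits 10111111010010000001001101111000 = 3209171832

3209171832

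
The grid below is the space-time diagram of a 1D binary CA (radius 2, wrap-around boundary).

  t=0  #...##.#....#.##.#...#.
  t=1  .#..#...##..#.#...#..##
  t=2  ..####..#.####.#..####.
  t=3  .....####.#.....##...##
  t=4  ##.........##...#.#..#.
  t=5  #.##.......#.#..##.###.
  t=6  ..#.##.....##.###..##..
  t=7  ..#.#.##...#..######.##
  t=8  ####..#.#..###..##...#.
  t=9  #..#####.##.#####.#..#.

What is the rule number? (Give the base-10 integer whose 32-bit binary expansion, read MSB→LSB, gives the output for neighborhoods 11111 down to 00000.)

  #####|#  b31=1 t=7,i=16
  ####.|.  b30=0 t=2,i=4
  ###.#|.  b29=0 t=2,i=13
  ###..|#  b28=1 t=2,i=5
  ##.##|.  b27=0 t=5,i=18
  ##.#.|.  b26=0 t=0,i=6
  ##..#|#  b25=1 t=1,i=10
  ##...|#  b24=1 t=2,i=22
  #.###|#  b23=1 t=2,i=10
  #.##.|#  b22=1 t=0,i=14
  #.#.#|.  b21=0 t=5,i=0
  #.#..|.  b20=0 t=0,i=0
  #..##|#  b19=1 t=1,i=20
  #..#.|#  b18=1 t=1,i=3
  #...#|.  b17=0 t=0,i=2
  #....|#  b16=1 t=0,i=9
  .####|.  b15=0 t=2,i=3
  .###.|#  b14=1 t=5,i=20
  .##.#|.  b13=0 t=0,i=5
  .##..|.  b12=0 t=1,i=9
  .#.##|.  b11=0 t=0,i=13
  .#.#.|#  b10=1 t=0,i=22
  .#..#|#  b9=1 t=1,i=2
  .#...|#  b8=1 t=0,i=1
  ..###|.  b7=0 t=2,i=2
  ..##.|#  b6=1 t=0,i=4
  ..#.#|#  b5=1 t=0,i=12
  ..#..|#  b4=1 t=1,i=4
  ...##|.  b3=0 t=0,i=3
  ...#.|.  b2=0 t=0,i=11
  ....#|.  b1=0 t=0,i=10
  .....|.  b0=0 t=3,i=2
  bits 10010011110011010100011101110000 = 2479703920

2479703920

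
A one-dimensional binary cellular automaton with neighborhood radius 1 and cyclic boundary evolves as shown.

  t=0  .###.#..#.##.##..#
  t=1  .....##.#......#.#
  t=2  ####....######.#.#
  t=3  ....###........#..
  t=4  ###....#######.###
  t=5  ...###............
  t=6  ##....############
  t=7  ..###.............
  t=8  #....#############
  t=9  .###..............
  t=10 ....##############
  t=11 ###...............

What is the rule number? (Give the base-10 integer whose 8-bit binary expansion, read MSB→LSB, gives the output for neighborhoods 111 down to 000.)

21

  nb ###: next=.  (t=0,i=2, bit7=0)
  nb ##.: next=.  (t=0,i=3, bit6=0)
  nb #.#: next=.  (t=0,i=0, bit5=0)
  nb #..: next=#  (t=0,i=6, bit4=1)
  nb .##: next=.  (t=0,i=1, bit3=0)
  nb .#.: next=#  (t=0,i=5, bit2=1)
  nb ..#: next=.  (t=0,i=7, bit1=0)
  nb ...: next=#  (t=1,i=1, bit0=1)
  bits 00010101 = 21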